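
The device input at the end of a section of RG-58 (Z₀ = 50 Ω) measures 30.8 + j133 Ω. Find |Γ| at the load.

|Γ| ≈ 0.864

Γ = (Z_L − Z_0)/(Z_L + Z_0) = (-19.2 + j133)/(80.8 + j133)
|Γ| = 134/156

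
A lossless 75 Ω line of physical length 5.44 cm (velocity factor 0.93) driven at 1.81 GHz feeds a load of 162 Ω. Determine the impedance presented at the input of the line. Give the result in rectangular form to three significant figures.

Z_in ≈ 48.6 + j39.6 Ω

λ = v/f = 0.93·c / 1.81 GHz = 0.154 m
βl = 2π·l/λ = 2π × 0.353 = 127°
tan(βl) = tan(127°) = -1.32
Z_in = Z_0·(Z_L + jZ_0·tanβl)/(Z_0 + jZ_L·tanβl)
     = 75·(162 − j99.3)/(75 − j215)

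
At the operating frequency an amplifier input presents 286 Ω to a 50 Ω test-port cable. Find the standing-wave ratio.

For a purely resistive load, VSWR = R_L/Z_0 or Z_0/R_L (whichever > 1) = 286/50

VSWR ≈ 5.72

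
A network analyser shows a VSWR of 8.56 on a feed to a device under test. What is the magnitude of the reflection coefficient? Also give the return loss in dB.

|Γ| ≈ 0.791; return loss ≈ 2.04 dB

|Γ| = (S − 1)/(S + 1) = (8.56 − 1)/(8.56 + 1) = 7.56/9.56
RL = −20·log₁₀|Γ| = −20·log₁₀(0.791)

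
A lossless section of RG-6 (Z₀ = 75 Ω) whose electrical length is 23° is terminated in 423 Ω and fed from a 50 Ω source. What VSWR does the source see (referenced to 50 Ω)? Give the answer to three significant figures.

tan(βl) = 0.424
Z_in = Z_0·(Z_L + jZ_0·tanβl)/(Z_0 + jZ_L·tanβl) = 74.2 − j146 Ω
Γ_s = (Z_in − Z_s)/(Z_in + Z_s) = (24.2 − j146)/(124 − j146), |Γ_s| = 0.772
VSWR = (1 + |Γ_s|)/(1 − |Γ_s|)

VSWR ≈ 7.75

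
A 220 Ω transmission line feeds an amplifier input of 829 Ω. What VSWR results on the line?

VSWR ≈ 3.77

Γ = (829 − 220)/(829 + 220) = 0.581
VSWR = (1 + 0.581)/(1 − 0.581)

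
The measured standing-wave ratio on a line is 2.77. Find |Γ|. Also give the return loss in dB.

|Γ| ≈ 0.469; return loss ≈ 6.57 dB

|Γ| = (S − 1)/(S + 1) = (2.77 − 1)/(2.77 + 1) = 1.77/3.77
RL = −20·log₁₀|Γ| = −20·log₁₀(0.469)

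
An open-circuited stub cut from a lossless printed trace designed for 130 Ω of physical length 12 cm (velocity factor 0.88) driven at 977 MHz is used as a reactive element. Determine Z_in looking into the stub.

Z_in ≈ +j355 Ω

λ = v/f = 0.88·c / 977 MHz = 0.27 m
βl = 2π·l/λ = 2π × 0.444 = 160°
tan(βl) = -0.366
For an open-circuited stub, Z_in = −jZ_0·cot(βl) = −jZ_0/tan(βl)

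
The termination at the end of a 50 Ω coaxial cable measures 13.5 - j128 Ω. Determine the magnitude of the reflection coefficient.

Γ = (Z_L − Z_0)/(Z_L + Z_0) = (-36.5 − j128)/(63.5 − j128)
|Γ| = 133/143

|Γ| ≈ 0.932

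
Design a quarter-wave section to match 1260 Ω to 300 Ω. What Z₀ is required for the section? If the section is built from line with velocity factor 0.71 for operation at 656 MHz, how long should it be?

Z_qwt ≈ 615 Ω; length ≈ 8.12 cm

Z_qwt = √(Z_0·R_L) = √(300 × 1260) = √378000
λ = 0.71·c/f = 0.325 m, so l = λ/4 = 0.0812 m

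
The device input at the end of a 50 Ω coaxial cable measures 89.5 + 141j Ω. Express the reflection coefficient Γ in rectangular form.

Γ ≈ 0.645 + j0.358

Γ = (Z_L − Z_0)/(Z_L + Z_0) = (39.5 + j141)/(139.5 + j141)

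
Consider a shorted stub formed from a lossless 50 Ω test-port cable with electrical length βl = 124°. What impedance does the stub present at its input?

Z_in ≈ −j74.1 Ω

tan(βl) = -1.48
For a shorted stub, Z_in = jZ_0·tan(βl)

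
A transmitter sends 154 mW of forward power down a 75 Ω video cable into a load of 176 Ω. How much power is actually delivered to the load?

Γ = (176 − 75)/(176 + 75) = 0.402
|Γ|² = 0.162
P_refl = |Γ|²·P_inc = 24.9 mW, P_del = (1 − |Γ|²)·P_inc = 129 mW

P_delivered ≈ 129 mW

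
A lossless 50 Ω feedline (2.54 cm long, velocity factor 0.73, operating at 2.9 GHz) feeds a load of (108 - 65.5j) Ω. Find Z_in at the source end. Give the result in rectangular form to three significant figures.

Z_in ≈ 28.5 + j39.5 Ω

λ = v/f = 0.73·c / 2.9 GHz = 0.0755 m
βl = 2π·l/λ = 2π × 0.336 = 121°
tan(βl) = tan(121°) = -1.66
Z_in = Z_0·(Z_L + jZ_0·tanβl)/(Z_0 + jZ_L·tanβl)
     = 50·(108 − j148)/(-58.6 − j179)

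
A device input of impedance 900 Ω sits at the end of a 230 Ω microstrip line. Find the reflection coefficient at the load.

Γ = (Z_L − Z_0)/(Z_L + Z_0) = (900 − 230)/(900 + 230) = 670/1130

Γ = 0.593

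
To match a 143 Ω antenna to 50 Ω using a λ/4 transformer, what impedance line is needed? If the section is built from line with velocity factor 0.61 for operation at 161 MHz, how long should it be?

Z_qwt ≈ 84.6 Ω; length ≈ 28.4 cm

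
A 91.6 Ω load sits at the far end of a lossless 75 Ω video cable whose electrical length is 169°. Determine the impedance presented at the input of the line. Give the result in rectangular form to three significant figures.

tan(βl) = tan(169°) = -0.194
Z_in = Z_0·(Z_L + jZ_0·tanβl)/(Z_0 + jZ_L·tanβl)
     = 75·(91.6 − j14.6)/(75 − j17.8)

Z_in ≈ 90 + j6.79 Ω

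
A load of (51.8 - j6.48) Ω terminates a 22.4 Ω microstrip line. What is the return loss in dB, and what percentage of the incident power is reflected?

RL ≈ 7.87 dB; 16.3% of incident power reflected

Γ = (29.4 − j6.48)/(74.2 − j6.48), |Γ| = 0.404
RL = −20·log₁₀(0.404) = 7.87 dB
P_refl/P_inc = |Γ|² = 0.163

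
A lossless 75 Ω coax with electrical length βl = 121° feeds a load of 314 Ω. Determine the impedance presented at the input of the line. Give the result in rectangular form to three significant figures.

Z_in ≈ 23.9 + j41.6 Ω

tan(βl) = tan(121°) = -1.66
Z_in = Z_0·(Z_L + jZ_0·tanβl)/(Z_0 + jZ_L·tanβl)
     = 75·(314 − j125)/(75 − j523)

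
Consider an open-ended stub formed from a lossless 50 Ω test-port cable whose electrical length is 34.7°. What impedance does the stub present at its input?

tan(βl) = 0.692
For an open-ended stub, Z_in = −jZ_0·cot(βl) = −jZ_0/tan(βl)

Z_in ≈ −j72.2 Ω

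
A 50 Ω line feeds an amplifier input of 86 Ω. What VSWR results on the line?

Γ = (86 − 50)/(86 + 50) = 0.265
VSWR = (1 + 0.265)/(1 − 0.265)

VSWR ≈ 1.72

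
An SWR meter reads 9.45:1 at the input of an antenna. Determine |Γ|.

|Γ| ≈ 0.809

|Γ| = (S − 1)/(S + 1) = (9.45 − 1)/(9.45 + 1) = 8.45/10.4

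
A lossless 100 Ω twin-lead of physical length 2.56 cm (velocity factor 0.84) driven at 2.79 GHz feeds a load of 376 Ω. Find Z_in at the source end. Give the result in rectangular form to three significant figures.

λ = v/f = 0.84·c / 2.79 GHz = 0.0903 m
βl = 2π·l/λ = 2π × 0.283 = 102°
tan(βl) = tan(102°) = -4.69
Z_in = Z_0·(Z_L + jZ_0·tanβl)/(Z_0 + jZ_L·tanβl)
     = 100·(376 − j469)/(100 − j1760)

Z_in ≈ 27.7 + j19.7 Ω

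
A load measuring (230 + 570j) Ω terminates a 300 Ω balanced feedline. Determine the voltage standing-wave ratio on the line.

VSWR ≈ 6.63

Γ = (Z_L − Z_0)/(Z_L + Z_0) = (-70 + j570)/(530 + j570)
|Γ| = 574/778 = 0.738
VSWR = (1 + |Γ|)/(1 − |Γ|) = 1.74/0.262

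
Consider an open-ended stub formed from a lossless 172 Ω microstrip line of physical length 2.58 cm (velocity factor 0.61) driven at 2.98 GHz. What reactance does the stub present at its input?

λ = v/f = 0.61·c / 2.98 GHz = 0.0614 m
βl = 2π·l/λ = 2π × 0.42 = 151°
tan(βl) = -0.549
For an open-ended stub, Z_in = −jZ_0·cot(βl) = −jZ_0/tan(βl)

X_in ≈ 313 Ω (inductive)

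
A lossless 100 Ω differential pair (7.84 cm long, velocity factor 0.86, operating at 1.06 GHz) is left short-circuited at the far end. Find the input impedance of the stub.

λ = v/f = 0.86·c / 1.06 GHz = 0.243 m
βl = 2π·l/λ = 2π × 0.322 = 116°
tan(βl) = -2.05
For a short-circuited stub, Z_in = jZ_0·tan(βl)

Z_in ≈ −j205 Ω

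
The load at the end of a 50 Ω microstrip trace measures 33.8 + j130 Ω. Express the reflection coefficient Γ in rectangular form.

Γ = (Z_L − Z_0)/(Z_L + Z_0) = (-16.2 + j130)/(83.8 + j130)

Γ ≈ 0.65 + j0.543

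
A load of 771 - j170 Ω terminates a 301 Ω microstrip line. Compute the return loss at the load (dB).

Γ = (470 − j170)/(1072 − j170), |Γ| = 0.46
RL = −20·log₁₀|Γ| = −20·log₁₀(0.46)

RL ≈ 6.74 dB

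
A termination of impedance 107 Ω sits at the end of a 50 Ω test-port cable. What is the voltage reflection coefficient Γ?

Γ = (Z_L − Z_0)/(Z_L + Z_0) = (107 − 50)/(107 + 50) = 57/157

Γ = 0.363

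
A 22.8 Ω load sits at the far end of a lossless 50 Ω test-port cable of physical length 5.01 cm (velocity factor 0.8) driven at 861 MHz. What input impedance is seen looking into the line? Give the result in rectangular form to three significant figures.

Z_in ≈ 64.7 + j43.4 Ω

λ = v/f = 0.8·c / 861 MHz = 0.279 m
βl = 2π·l/λ = 2π × 0.18 = 64.7°
tan(βl) = tan(64.7°) = 2.12
Z_in = Z_0·(Z_L + jZ_0·tanβl)/(Z_0 + jZ_L·tanβl)
     = 50·(22.8 + j106)/(50 + j48.2)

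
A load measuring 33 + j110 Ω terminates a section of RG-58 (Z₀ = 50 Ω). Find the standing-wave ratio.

Γ = (Z_L − Z_0)/(Z_L + Z_0) = (-17 + j110)/(83 + j110)
|Γ| = 111/138 = 0.808
VSWR = (1 + |Γ|)/(1 − |Γ|) = 1.81/0.192

VSWR ≈ 9.4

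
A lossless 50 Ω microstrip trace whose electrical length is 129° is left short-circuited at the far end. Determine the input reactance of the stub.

tan(βl) = -1.23
For a short-circuited stub, Z_in = jZ_0·tan(βl)

X_in ≈ -61.7 Ω (capacitive)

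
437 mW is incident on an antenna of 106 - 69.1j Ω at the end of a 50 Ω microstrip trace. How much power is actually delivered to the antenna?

|Γ| = |(56 − j69.1)/(156 − j69.1)| = 0.521
|Γ|² = 0.272
P_refl = |Γ|²·P_inc = 119 mW, P_del = (1 − |Γ|²)·P_inc = 318 mW

P_delivered ≈ 318 mW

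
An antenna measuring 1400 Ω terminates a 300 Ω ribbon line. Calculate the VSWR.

VSWR ≈ 4.67

Γ = (1400 − 300)/(1400 + 300) = 0.647
VSWR = (1 + 0.647)/(1 − 0.647)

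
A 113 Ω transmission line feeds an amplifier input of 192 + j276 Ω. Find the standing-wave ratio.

VSWR ≈ 5.62

Γ = (Z_L − Z_0)/(Z_L + Z_0) = (79 + j276)/(305 + j276)
|Γ| = 287/411 = 0.698
VSWR = (1 + |Γ|)/(1 − |Γ|) = 1.7/0.302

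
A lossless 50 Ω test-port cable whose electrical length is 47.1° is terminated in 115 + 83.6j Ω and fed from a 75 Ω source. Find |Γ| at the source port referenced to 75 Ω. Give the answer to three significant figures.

|Γ| ≈ 0.554

tan(βl) = 1.08
Z_in = Z_0·(Z_L + jZ_0·tanβl)/(Z_0 + jZ_L·tanβl) = 36.7 − j58.3 Ω
Γ_s = (Z_in − Z_s)/(Z_in + Z_s) = (-38.3 − j58.3)/(112 − j58.3), |Γ_s| = 0.554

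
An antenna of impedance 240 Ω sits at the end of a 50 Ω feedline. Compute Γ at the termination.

Γ = (Z_L − Z_0)/(Z_L + Z_0) = (240 − 50)/(240 + 50) = 190/290

Γ = 0.655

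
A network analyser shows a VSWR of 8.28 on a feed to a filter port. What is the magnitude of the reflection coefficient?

|Γ| ≈ 0.784

|Γ| = (S − 1)/(S + 1) = (8.28 − 1)/(8.28 + 1) = 7.28/9.28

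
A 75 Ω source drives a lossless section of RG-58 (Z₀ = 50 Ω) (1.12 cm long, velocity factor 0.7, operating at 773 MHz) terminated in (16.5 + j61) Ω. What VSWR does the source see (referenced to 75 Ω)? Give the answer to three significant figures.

λ = v/f = 0.7·c / 773 MHz = 0.272 m
βl = 2π·l/λ = 2π × 0.0412 = 14.8°
tan(βl) = 0.265
Z_in = Z_0·(Z_L + jZ_0·tanβl)/(Z_0 + jZ_L·tanβl) = 37.9 + j105 Ω
Γ_s = (Z_in − Z_s)/(Z_in + Z_s) = (-37.1 + j105)/(113 + j105), |Γ_s| = 0.722
VSWR = (1 + |Γ_s|)/(1 − |Γ_s|)

VSWR ≈ 6.18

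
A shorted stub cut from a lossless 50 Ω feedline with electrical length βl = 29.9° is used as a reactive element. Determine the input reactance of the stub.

X_in ≈ 28.8 Ω (inductive)

tan(βl) = 0.575
For a shorted stub, Z_in = jZ_0·tan(βl)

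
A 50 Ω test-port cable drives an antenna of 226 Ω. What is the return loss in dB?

RL ≈ 3.91 dB

Γ = (226 − 50)/(226 + 50) = 0.638
RL = −20·log₁₀|Γ| = −20·log₁₀(0.638)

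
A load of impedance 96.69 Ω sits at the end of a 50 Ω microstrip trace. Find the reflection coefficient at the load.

Γ = (Z_L − Z_0)/(Z_L + Z_0) = (96.69 − 50)/(96.69 + 50) = 46.69/146.7

Γ = 0.318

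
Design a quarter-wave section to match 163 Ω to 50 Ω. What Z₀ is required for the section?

Z_qwt = √(Z_0·R_L) = √(50 × 163) = √8150

Z_qwt ≈ 90.3 Ω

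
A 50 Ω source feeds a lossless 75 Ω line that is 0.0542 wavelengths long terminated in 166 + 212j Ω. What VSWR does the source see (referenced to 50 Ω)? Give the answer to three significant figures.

VSWR ≈ 9.1

βl = 2π × 0.0542 = 19.5°
tan(βl) = 0.354
Z_in = Z_0·(Z_L + jZ_0·tanβl)/(Z_0 + jZ_L·tanβl) = 304 − j212 Ω
Γ_s = (Z_in − Z_s)/(Z_in + Z_s) = (254 − j212)/(354 − j212), |Γ_s| = 0.802
VSWR = (1 + |Γ_s|)/(1 − |Γ_s|)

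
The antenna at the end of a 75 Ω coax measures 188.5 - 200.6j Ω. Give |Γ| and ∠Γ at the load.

Γ ≈ 0.696 ∠ -23.2°

Γ = (Z_L − Z_0)/(Z_L + Z_0) = (113.5 − j200.6)/(263.5 − j200.6)
|Γ| = 230/331 = 0.696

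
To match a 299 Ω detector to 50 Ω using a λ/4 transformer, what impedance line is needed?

Z_qwt = √(Z_0·R_L) = √(50 × 299) = √14950

Z_qwt ≈ 122 Ω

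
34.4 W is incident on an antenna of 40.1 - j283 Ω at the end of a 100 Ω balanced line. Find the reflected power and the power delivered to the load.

|Γ| = |(-59.9 − j283)/(140.1 − j283)| = 0.916
|Γ|² = 0.839
P_refl = |Γ|²·P_inc = 28.9 W, P_del = (1 − |Γ|²)·P_inc = 5.53 W

P_reflected ≈ 28.9 W; P_delivered ≈ 5.53 W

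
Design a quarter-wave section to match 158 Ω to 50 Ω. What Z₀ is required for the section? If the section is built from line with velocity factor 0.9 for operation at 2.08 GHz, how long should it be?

Z_qwt ≈ 88.9 Ω; length ≈ 3.25 cm

Z_qwt = √(Z_0·R_L) = √(50 × 158) = √7900
λ = 0.9·c/f = 0.13 m, so l = λ/4 = 0.0325 m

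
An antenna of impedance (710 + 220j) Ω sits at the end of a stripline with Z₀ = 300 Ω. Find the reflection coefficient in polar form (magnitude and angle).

Γ ≈ 0.45 ∠ 15.9°

Γ = (Z_L − Z_0)/(Z_L + Z_0) = (410 + j220)/(1010 + j220)
|Γ| = 465/1030 = 0.45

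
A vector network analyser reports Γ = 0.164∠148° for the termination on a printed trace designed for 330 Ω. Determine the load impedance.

Z_L = Z_0·(1 + Γ)/(1 − Γ) = 330·(0.861 + j0.0869)/(1.14 − j0.0869)

Z_L ≈ 246 + j44 Ω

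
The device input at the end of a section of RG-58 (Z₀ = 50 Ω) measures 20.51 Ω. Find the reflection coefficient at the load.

Γ = -0.418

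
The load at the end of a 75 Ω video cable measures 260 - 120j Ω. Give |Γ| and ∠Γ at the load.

Γ = (Z_L − Z_0)/(Z_L + Z_0) = (185 − j120)/(335 − j120)
|Γ| = 221/356 = 0.62

Γ ≈ 0.62 ∠ -13.3°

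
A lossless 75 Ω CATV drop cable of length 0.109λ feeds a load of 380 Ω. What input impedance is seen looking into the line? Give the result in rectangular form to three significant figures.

Z_in ≈ 35 − j83.4 Ω

βl = 2π × 0.109 = 39.2°
tan(βl) = tan(39.2°) = 0.817
Z_in = Z_0·(Z_L + jZ_0·tanβl)/(Z_0 + jZ_L·tanβl)
     = 75·(380 + j61.3)/(75 + j310)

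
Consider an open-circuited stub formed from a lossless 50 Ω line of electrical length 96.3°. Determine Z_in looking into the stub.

tan(βl) = -9.06
For an open-circuited stub, Z_in = −jZ_0·cot(βl) = −jZ_0/tan(βl)

Z_in ≈ +j5.52 Ω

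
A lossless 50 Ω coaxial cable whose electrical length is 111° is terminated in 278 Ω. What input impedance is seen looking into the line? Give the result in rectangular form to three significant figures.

tan(βl) = tan(111°) = -2.61
Z_in = Z_0·(Z_L + jZ_0·tanβl)/(Z_0 + jZ_L·tanβl)
     = 50·(278 − j130)/(50 − j724)

Z_in ≈ 10.3 + j18.5 Ω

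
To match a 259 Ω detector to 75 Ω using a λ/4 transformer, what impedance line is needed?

Z_qwt ≈ 139 Ω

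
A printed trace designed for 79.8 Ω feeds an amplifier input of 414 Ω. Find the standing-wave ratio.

VSWR ≈ 5.19

Γ = (414 − 79.8)/(414 + 79.8) = 0.677
VSWR = (1 + 0.677)/(1 − 0.677)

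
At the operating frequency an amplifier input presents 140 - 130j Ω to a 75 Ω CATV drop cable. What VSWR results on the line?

Γ = (Z_L − Z_0)/(Z_L + Z_0) = (65 − j130)/(215 − j130)
|Γ| = 145/251 = 0.578
VSWR = (1 + |Γ|)/(1 − |Γ|) = 1.58/0.422

VSWR ≈ 3.74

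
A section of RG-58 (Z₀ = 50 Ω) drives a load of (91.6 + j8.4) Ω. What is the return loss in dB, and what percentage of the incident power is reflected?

RL ≈ 10.5 dB; 8.95% of incident power reflected

Γ = (41.6 + j8.4)/(141.6 + j8.4), |Γ| = 0.299
RL = −20·log₁₀(0.299) = 10.5 dB
P_refl/P_inc = |Γ|² = 0.0895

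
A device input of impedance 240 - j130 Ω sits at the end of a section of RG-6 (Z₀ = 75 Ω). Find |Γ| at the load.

|Γ| ≈ 0.616

Γ = (Z_L − Z_0)/(Z_L + Z_0) = (165 − j130)/(315 − j130)
|Γ| = 210/341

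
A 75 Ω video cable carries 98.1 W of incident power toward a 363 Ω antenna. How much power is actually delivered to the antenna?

Γ = (363 − 75)/(363 + 75) = 0.658
|Γ|² = 0.432
P_refl = |Γ|²·P_inc = 42.4 W, P_del = (1 − |Γ|²)·P_inc = 55.7 W

P_delivered ≈ 55.7 W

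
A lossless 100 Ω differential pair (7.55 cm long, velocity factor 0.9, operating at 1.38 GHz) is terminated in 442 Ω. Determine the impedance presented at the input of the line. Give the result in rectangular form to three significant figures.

Z_in ≈ 49.1 + j102 Ω

λ = v/f = 0.9·c / 1.38 GHz = 0.196 m
βl = 2π·l/λ = 2π × 0.386 = 139°
tan(βl) = tan(139°) = -0.872
Z_in = Z_0·(Z_L + jZ_0·tanβl)/(Z_0 + jZ_L·tanβl)
     = 100·(442 − j87.2)/(100 − j385)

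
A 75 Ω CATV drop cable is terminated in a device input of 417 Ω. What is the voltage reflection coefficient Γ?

Γ = 0.695

Γ = (Z_L − Z_0)/(Z_L + Z_0) = (417 − 75)/(417 + 75) = 342/492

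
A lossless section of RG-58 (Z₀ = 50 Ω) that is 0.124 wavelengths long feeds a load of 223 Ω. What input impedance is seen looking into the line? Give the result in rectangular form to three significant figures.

Z_in ≈ 21.6 − j45.7 Ω

βl = 2π × 0.124 = 44.6°
tan(βl) = tan(44.6°) = 0.988
Z_in = Z_0·(Z_L + jZ_0·tanβl)/(Z_0 + jZ_L·tanβl)
     = 50·(223 + j49.4)/(50 + j220)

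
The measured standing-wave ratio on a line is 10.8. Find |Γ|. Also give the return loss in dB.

|Γ| ≈ 0.831; return loss ≈ 1.61 dB

|Γ| = (S − 1)/(S + 1) = (10.8 − 1)/(10.8 + 1) = 9.8/11.8
RL = −20·log₁₀|Γ| = −20·log₁₀(0.831)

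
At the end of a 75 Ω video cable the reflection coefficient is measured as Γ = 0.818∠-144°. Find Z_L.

Z_L ≈ 8.29 − j24.1 Ω

Z_L = Z_0·(1 + Γ)/(1 − Γ) = 75·(0.338 − j0.481)/(1.66 + j0.481)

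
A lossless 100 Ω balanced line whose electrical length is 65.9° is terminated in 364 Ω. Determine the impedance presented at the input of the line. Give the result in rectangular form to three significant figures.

Z_in ≈ 32.5 − j40.7 Ω

tan(βl) = tan(65.9°) = 2.24
Z_in = Z_0·(Z_L + jZ_0·tanβl)/(Z_0 + jZ_L·tanβl)
     = 100·(364 + j224)/(100 + j814)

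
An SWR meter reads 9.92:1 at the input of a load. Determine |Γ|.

|Γ| = (S − 1)/(S + 1) = (9.92 − 1)/(9.92 + 1) = 8.92/10.9

|Γ| ≈ 0.817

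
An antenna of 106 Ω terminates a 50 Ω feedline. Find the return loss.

Γ = (106 − 50)/(106 + 50) = 0.359
RL = −20·log₁₀|Γ| = −20·log₁₀(0.359)

RL ≈ 8.9 dB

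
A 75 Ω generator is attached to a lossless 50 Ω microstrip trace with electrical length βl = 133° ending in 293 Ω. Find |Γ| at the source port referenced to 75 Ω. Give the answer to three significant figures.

|Γ| ≈ 0.735

tan(βl) = -1.07
Z_in = Z_0·(Z_L + jZ_0·tanβl)/(Z_0 + jZ_L·tanβl) = 15.6 + j44.1 Ω
Γ_s = (Z_in − Z_s)/(Z_in + Z_s) = (-59.4 + j44.1)/(90.6 + j44.1), |Γ_s| = 0.735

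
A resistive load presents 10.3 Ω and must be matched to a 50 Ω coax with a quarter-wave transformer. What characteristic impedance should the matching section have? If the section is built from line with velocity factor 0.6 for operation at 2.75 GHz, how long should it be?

Z_qwt ≈ 22.7 Ω; length ≈ 1.64 cm

Z_qwt = √(Z_0·R_L) = √(50 × 10.3) = √515
λ = 0.6·c/f = 0.0655 m, so l = λ/4 = 0.0164 m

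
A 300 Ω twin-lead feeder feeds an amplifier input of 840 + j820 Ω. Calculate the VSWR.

Γ = (Z_L − Z_0)/(Z_L + Z_0) = (540 + j820)/(1140 + j820)
|Γ| = 982/1400 = 0.699
VSWR = (1 + |Γ|)/(1 − |Γ|) = 1.7/0.301

VSWR ≈ 5.65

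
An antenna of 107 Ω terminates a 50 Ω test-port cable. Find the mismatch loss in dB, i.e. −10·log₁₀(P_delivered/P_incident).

Γ = (107 − 50)/(107 + 50) = 0.363
|Γ|² = 0.132, so P_del/P_inc = 1 − |Γ|² = 0.868
ML = −10·log₁₀(1 − |Γ|²)

mismatch loss ≈ 0.614 dB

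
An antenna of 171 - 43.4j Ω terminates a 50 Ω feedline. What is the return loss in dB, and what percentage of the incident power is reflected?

Γ = (121 − j43.4)/(221 − j43.4), |Γ| = 0.571
RL = −20·log₁₀(0.571) = 4.87 dB
P_refl/P_inc = |Γ|² = 0.326

RL ≈ 4.87 dB; 32.6% of incident power reflected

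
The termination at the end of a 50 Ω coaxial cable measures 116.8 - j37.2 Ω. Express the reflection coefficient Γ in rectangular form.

Γ ≈ 0.429 − j0.127

Γ = (Z_L − Z_0)/(Z_L + Z_0) = (66.8 − j37.2)/(166.8 − j37.2)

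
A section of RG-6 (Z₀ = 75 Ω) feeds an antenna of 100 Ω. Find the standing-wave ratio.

VSWR ≈ 1.33

Γ = (100 − 75)/(100 + 75) = 0.143
VSWR = (1 + 0.143)/(1 − 0.143)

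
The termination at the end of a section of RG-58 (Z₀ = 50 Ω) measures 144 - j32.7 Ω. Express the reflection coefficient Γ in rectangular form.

Γ = (Z_L − Z_0)/(Z_L + Z_0) = (94 − j32.7)/(194 − j32.7)

Γ ≈ 0.499 − j0.0845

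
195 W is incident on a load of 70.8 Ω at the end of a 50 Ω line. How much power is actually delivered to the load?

Γ = (70.8 − 50)/(70.8 + 50) = 0.172
|Γ|² = 0.0296
P_refl = |Γ|²·P_inc = 5.78 W, P_del = (1 − |Γ|²)·P_inc = 189 W

P_delivered ≈ 189 W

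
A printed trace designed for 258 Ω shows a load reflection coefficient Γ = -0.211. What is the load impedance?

Z_L = Z_0·(1 + Γ)/(1 − Γ) = 258·(0.789)/(1.21)

Z_L ≈ 168 Ω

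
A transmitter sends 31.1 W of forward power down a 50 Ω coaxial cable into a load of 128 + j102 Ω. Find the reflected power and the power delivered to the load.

P_reflected ≈ 12.2 W; P_delivered ≈ 18.9 W

|Γ| = |(78 + j102)/(178 + j102)| = 0.626
|Γ|² = 0.392
P_refl = |Γ|²·P_inc = 12.2 W, P_del = (1 − |Γ|²)·P_inc = 18.9 W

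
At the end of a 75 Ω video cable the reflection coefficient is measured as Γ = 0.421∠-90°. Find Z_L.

Z_L = Z_0·(1 + Γ)/(1 − Γ) = 75·(1 − j0.421)/(1 + j0.421)

Z_L ≈ 52.4 − j53.6 Ω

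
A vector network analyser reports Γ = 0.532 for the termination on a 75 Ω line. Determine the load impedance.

Z_L ≈ 246 Ω

Z_L = Z_0·(1 + Γ)/(1 − Γ) = 75·(1.53)/(0.468)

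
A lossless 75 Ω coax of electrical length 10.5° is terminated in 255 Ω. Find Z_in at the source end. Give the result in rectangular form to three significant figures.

tan(βl) = tan(10.5°) = 0.185
Z_in = Z_0·(Z_L + jZ_0·tanβl)/(Z_0 + jZ_L·tanβl)
     = 75·(255 + j13.9)/(75 + j47.3)

Z_in ≈ 189 − j105 Ω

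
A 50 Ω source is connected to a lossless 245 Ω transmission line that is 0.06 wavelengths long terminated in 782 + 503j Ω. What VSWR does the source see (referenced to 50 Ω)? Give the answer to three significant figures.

VSWR ≈ 21.5

βl = 2π × 0.06 = 21.6°
tan(βl) = 0.396
Z_in = Z_0·(Z_L + jZ_0·tanβl)/(Z_0 + jZ_L·tanβl) = 554 − j537 Ω
Γ_s = (Z_in − Z_s)/(Z_in + Z_s) = (504 − j537)/(604 − j537), |Γ_s| = 0.911
VSWR = (1 + |Γ_s|)/(1 − |Γ_s|)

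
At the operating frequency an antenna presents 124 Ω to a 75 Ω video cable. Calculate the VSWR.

For a purely resistive load, VSWR = R_L/Z_0 or Z_0/R_L (whichever > 1) = 124/75

VSWR ≈ 1.65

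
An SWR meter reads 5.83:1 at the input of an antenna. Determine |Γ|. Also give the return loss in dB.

|Γ| = (S − 1)/(S + 1) = (5.83 − 1)/(5.83 + 1) = 4.83/6.83
RL = −20·log₁₀|Γ| = −20·log₁₀(0.707)

|Γ| ≈ 0.707; return loss ≈ 3.01 dB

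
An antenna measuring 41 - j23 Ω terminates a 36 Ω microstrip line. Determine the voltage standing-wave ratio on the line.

VSWR ≈ 1.83

Γ = (Z_L − Z_0)/(Z_L + Z_0) = (5 − j23)/(77 − j23)
|Γ| = 23.5/80.4 = 0.293
VSWR = (1 + |Γ|)/(1 − |Γ|) = 1.29/0.707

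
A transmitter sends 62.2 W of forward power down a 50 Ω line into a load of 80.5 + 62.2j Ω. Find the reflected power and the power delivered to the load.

|Γ| = |(30.5 + j62.2)/(130.5 + j62.2)| = 0.479
|Γ|² = 0.23
P_refl = |Γ|²·P_inc = 14.3 W, P_del = (1 − |Γ|²)·P_inc = 47.9 W

P_reflected ≈ 14.3 W; P_delivered ≈ 47.9 W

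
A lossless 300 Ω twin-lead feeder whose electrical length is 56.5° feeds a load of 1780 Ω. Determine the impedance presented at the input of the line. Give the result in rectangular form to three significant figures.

tan(βl) = tan(56.5°) = 1.51
Z_in = Z_0·(Z_L + jZ_0·tanβl)/(Z_0 + jZ_L·tanβl)
     = 300·(1780 + j453)/(300 + j2690)

Z_in ≈ 71.8 − j191 Ω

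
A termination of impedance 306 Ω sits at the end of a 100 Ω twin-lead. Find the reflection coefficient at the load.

Γ = 0.507

Γ = (Z_L − Z_0)/(Z_L + Z_0) = (306 − 100)/(306 + 100) = 206/406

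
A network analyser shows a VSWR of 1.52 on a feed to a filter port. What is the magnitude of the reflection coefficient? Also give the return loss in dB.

|Γ| ≈ 0.206; return loss ≈ 13.7 dB

|Γ| = (S − 1)/(S + 1) = (1.52 − 1)/(1.52 + 1) = 0.52/2.52
RL = −20·log₁₀|Γ| = −20·log₁₀(0.206)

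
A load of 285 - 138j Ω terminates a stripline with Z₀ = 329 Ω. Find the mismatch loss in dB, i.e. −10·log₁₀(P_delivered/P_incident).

Γ = (-44 − j138)/(614 − j138), |Γ| = 0.23
|Γ|² = 0.053, so P_del/P_inc = 1 − |Γ|² = 0.947
ML = −10·log₁₀(1 − |Γ|²)

mismatch loss ≈ 0.236 dB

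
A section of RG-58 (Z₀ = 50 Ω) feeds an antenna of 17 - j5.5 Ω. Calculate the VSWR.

VSWR ≈ 2.98

Γ = (Z_L − Z_0)/(Z_L + Z_0) = (-33 − j5.5)/(67 − j5.5)
|Γ| = 33.5/67.2 = 0.498
VSWR = (1 + |Γ|)/(1 − |Γ|) = 1.5/0.502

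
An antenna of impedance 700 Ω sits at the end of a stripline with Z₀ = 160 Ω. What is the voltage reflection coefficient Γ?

Γ = (Z_L − Z_0)/(Z_L + Z_0) = (700 − 160)/(700 + 160) = 540/860

Γ = 0.628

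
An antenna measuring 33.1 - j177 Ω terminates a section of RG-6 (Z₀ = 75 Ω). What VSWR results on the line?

VSWR ≈ 15.3

Γ = (Z_L − Z_0)/(Z_L + Z_0) = (-41.9 − j177)/(108.1 − j177)
|Γ| = 182/207 = 0.877
VSWR = (1 + |Γ|)/(1 − |Γ|) = 1.88/0.123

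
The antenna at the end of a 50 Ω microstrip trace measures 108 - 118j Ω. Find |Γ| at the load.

Γ = (Z_L − Z_0)/(Z_L + Z_0) = (58 − j118)/(158 − j118)
|Γ| = 131/197

|Γ| ≈ 0.667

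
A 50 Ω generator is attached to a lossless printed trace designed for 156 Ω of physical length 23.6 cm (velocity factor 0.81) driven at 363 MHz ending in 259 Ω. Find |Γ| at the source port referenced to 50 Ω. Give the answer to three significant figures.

λ = v/f = 0.81·c / 363 MHz = 0.669 m
βl = 2π·l/λ = 2π × 0.353 = 127°
tan(βl) = -1.33
Z_in = Z_0·(Z_L + jZ_0·tanβl)/(Z_0 + jZ_L·tanβl) = 122 + j62 Ω
Γ_s = (Z_in − Z_s)/(Z_in + Z_s) = (72 + j62)/(172 + j62), |Γ_s| = 0.52

|Γ| ≈ 0.52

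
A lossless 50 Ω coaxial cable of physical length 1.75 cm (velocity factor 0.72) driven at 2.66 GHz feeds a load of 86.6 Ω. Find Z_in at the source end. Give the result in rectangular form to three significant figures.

λ = v/f = 0.72·c / 2.66 GHz = 0.0812 m
βl = 2π·l/λ = 2π × 0.216 = 77.6°
tan(βl) = tan(77.6°) = 4.54
Z_in = Z_0·(Z_L + jZ_0·tanβl)/(Z_0 + jZ_L·tanβl)
     = 50·(86.6 + j227)/(50 + j393)

Z_in ≈ 29.8 − j7.22 Ω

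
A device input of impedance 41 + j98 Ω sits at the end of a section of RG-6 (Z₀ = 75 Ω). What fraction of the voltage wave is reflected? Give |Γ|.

Γ = (Z_L − Z_0)/(Z_L + Z_0) = (-34 + j98)/(116 + j98)
|Γ| = 104/152

|Γ| ≈ 0.683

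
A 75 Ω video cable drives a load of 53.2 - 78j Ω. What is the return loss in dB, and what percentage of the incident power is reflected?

Γ = (-21.8 − j78)/(128.2 − j78), |Γ| = 0.54
RL = −20·log₁₀(0.54) = 5.36 dB
P_refl/P_inc = |Γ|² = 0.291

RL ≈ 5.36 dB; 29.1% of incident power reflected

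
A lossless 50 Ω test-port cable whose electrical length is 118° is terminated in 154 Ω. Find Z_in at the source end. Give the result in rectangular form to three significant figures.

tan(βl) = tan(118°) = -1.88
Z_in = Z_0·(Z_L + jZ_0·tanβl)/(Z_0 + jZ_L·tanβl)
     = 50·(154 − j94)/(50 − j290)

Z_in ≈ 20.2 + j23.1 Ω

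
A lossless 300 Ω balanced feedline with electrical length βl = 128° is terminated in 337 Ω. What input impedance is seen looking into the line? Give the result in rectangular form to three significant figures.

Z_in ≈ 290 + j32.8 Ω

tan(βl) = tan(128°) = -1.28
Z_in = Z_0·(Z_L + jZ_0·tanβl)/(Z_0 + jZ_L·tanβl)
     = 300·(337 − j384)/(300 − j431)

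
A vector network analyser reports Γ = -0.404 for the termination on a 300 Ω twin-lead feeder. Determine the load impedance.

Z_L ≈ 127 Ω

Z_L = Z_0·(1 + Γ)/(1 − Γ) = 300·(0.596)/(1.4)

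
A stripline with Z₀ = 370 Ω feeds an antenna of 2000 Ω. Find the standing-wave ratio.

VSWR ≈ 5.41

For a purely resistive load, VSWR = R_L/Z_0 or Z_0/R_L (whichever > 1) = 2000/370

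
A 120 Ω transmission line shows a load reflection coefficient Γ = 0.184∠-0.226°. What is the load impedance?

Z_L ≈ 174 − j0.262 Ω

Z_L = Z_0·(1 + Γ)/(1 − Γ) = 120·(1.18 − j0.000726)/(0.816 + j0.000726)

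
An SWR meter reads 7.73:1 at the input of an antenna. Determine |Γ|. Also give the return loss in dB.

|Γ| = (S − 1)/(S + 1) = (7.73 − 1)/(7.73 + 1) = 6.73/8.73
RL = −20·log₁₀|Γ| = −20·log₁₀(0.771)

|Γ| ≈ 0.771; return loss ≈ 2.26 dB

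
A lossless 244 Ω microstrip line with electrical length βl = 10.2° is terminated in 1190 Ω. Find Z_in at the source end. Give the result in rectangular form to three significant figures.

Z_in ≈ 694 − j565 Ω

tan(βl) = tan(10.2°) = 0.18
Z_in = Z_0·(Z_L + jZ_0·tanβl)/(Z_0 + jZ_L·tanβl)
     = 244·(1190 + j43.9)/(244 + j214)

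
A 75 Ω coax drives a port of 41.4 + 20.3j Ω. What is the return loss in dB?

RL ≈ 9.57 dB

Γ = (-33.6 + j20.3)/(116.4 + j20.3), |Γ| = 0.332
RL = −20·log₁₀|Γ| = −20·log₁₀(0.332)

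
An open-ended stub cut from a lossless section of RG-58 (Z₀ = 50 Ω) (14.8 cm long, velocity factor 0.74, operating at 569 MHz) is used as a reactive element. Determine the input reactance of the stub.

λ = v/f = 0.74·c / 569 MHz = 0.39 m
βl = 2π·l/λ = 2π × 0.379 = 137°
tan(βl) = -0.947
For an open-ended stub, Z_in = −jZ_0·cot(βl) = −jZ_0/tan(βl)

X_in ≈ 52.8 Ω (inductive)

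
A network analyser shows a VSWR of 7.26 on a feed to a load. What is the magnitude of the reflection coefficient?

|Γ| = (S − 1)/(S + 1) = (7.26 − 1)/(7.26 + 1) = 6.26/8.26

|Γ| ≈ 0.758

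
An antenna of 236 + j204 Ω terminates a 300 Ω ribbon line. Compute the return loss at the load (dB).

Γ = (-64 + j204)/(536 + j204), |Γ| = 0.373
RL = −20·log₁₀|Γ| = −20·log₁₀(0.373)

RL ≈ 8.57 dB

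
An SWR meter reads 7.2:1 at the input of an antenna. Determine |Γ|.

|Γ| ≈ 0.756

|Γ| = (S − 1)/(S + 1) = (7.2 − 1)/(7.2 + 1) = 6.2/8.2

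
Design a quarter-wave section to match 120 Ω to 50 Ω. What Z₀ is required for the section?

Z_qwt ≈ 77.5 Ω

Z_qwt = √(Z_0·R_L) = √(50 × 120) = √6000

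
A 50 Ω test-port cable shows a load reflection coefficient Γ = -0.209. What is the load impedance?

Z_L ≈ 32.7 Ω

Z_L = Z_0·(1 + Γ)/(1 − Γ) = 50·(0.791)/(1.21)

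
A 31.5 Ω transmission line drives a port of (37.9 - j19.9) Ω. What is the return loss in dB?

Γ = (6.4 − j19.9)/(69.4 − j19.9), |Γ| = 0.29
RL = −20·log₁₀|Γ| = −20·log₁₀(0.29)

RL ≈ 10.8 dB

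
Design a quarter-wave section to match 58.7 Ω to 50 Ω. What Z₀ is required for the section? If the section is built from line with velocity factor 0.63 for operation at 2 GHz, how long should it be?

Z_qwt = √(Z_0·R_L) = √(50 × 58.7) = √2935
λ = 0.63·c/f = 0.0945 m, so l = λ/4 = 0.0236 m

Z_qwt ≈ 54.2 Ω; length ≈ 2.36 cm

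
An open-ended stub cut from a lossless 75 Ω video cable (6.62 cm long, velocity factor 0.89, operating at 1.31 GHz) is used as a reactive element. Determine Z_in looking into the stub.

λ = v/f = 0.89·c / 1.31 GHz = 0.204 m
βl = 2π·l/λ = 2π × 0.325 = 117°
tan(βl) = -1.97
For an open-ended stub, Z_in = −jZ_0·cot(βl) = −jZ_0/tan(βl)

Z_in ≈ +j38.1 Ω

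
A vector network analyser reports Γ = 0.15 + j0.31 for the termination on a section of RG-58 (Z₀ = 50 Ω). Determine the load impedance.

Z_L ≈ 53.8 + j37.9 Ω

Z_L = Z_0·(1 + Γ)/(1 − Γ) = 50·(1.15 + j0.31)/(0.85 − j0.31)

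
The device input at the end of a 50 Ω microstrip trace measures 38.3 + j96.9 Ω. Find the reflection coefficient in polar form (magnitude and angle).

Γ ≈ 0.745 ∠ 49.2°

Γ = (Z_L − Z_0)/(Z_L + Z_0) = (-11.7 + j96.9)/(88.3 + j96.9)
|Γ| = 97.6/131 = 0.745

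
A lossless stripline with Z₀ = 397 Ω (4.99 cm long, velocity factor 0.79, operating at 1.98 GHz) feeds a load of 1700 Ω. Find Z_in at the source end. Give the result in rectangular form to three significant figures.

λ = v/f = 0.79·c / 1.98 GHz = 0.12 m
βl = 2π·l/λ = 2π × 0.417 = 150°
tan(βl) = tan(150°) = -0.576
Z_in = Z_0·(Z_L + jZ_0·tanβl)/(Z_0 + jZ_L·tanβl)
     = 397·(1700 − j228)/(397 − j978)

Z_in ≈ 320 + j560 Ω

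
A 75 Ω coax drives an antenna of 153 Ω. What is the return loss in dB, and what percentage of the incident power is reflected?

RL ≈ 9.32 dB; 11.7% of incident power reflected

Γ = (153 − 75)/(153 + 75) = 0.342
RL = −20·log₁₀(0.342) = 9.32 dB
P_refl/P_inc = |Γ|² = 0.117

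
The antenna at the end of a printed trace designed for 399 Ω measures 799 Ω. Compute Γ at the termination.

Γ = (Z_L − Z_0)/(Z_L + Z_0) = (799 − 399)/(799 + 399) = 400/1198

Γ = 0.334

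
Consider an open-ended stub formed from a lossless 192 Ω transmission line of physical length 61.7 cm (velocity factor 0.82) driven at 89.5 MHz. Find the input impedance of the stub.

λ = v/f = 0.82·c / 89.5 MHz = 2.75 m
βl = 2π·l/λ = 2π × 0.224 = 80.8°
tan(βl) = 6.18
For an open-ended stub, Z_in = −jZ_0·cot(βl) = −jZ_0/tan(βl)

Z_in ≈ −j31.1 Ω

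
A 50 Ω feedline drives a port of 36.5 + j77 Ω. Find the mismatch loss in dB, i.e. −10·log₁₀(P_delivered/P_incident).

Γ = (-13.5 + j77)/(86.5 + j77), |Γ| = 0.675
|Γ|² = 0.456, so P_del/P_inc = 1 − |Γ|² = 0.544
ML = −10·log₁₀(1 − |Γ|²)

mismatch loss ≈ 2.64 dB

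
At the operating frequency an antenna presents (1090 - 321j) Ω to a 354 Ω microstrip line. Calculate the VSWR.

Γ = (Z_L − Z_0)/(Z_L + Z_0) = (736 − j321)/(1444 − j321)
|Γ| = 803/1480 = 0.543
VSWR = (1 + |Γ|)/(1 − |Γ|) = 1.54/0.457

VSWR ≈ 3.37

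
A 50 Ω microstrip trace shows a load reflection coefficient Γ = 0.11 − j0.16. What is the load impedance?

Z_L = Z_0·(1 + Γ)/(1 − Γ) = 50·(1.11 − j0.16)/(0.89 + j0.16)

Z_L ≈ 58.8 − j19.6 Ω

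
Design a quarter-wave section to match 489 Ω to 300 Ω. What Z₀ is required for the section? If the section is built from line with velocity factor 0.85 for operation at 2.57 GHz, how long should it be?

Z_qwt = √(Z_0·R_L) = √(300 × 489) = √146700
λ = 0.85·c/f = 0.0992 m, so l = λ/4 = 0.0248 m

Z_qwt ≈ 383 Ω; length ≈ 2.48 cm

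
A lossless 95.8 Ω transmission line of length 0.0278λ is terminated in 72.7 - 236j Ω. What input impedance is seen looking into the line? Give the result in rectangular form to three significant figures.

Z_in ≈ 36.1 − j156 Ω

βl = 2π × 0.0278 = 10°
tan(βl) = tan(10°) = 0.176
Z_in = Z_0·(Z_L + jZ_0·tanβl)/(Z_0 + jZ_L·tanβl)
     = 95.8·(72.7 − j219)/(137 + j12.8)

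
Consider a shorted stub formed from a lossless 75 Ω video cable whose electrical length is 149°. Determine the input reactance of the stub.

X_in ≈ -45.1 Ω (capacitive)

tan(βl) = -0.601
For a shorted stub, Z_in = jZ_0·tan(βl)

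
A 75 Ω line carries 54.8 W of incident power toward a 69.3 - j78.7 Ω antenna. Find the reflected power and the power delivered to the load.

|Γ| = |(-5.7 − j78.7)/(144.3 − j78.7)| = 0.48
|Γ|² = 0.23
P_refl = |Γ|²·P_inc = 12.6 W, P_del = (1 − |Γ|²)·P_inc = 42.2 W

P_reflected ≈ 12.6 W; P_delivered ≈ 42.2 W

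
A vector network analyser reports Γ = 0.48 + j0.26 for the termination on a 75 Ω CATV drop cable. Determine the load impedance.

Z_L ≈ 156 + j115 Ω

Z_L = Z_0·(1 + Γ)/(1 − Γ) = 75·(1.48 + j0.26)/(0.52 − j0.26)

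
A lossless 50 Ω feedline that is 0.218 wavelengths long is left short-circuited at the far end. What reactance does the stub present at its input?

X_in ≈ 245 Ω (inductive)

βl = 2π × 0.218 = 78.5°
tan(βl) = 4.91
For a short-circuited stub, Z_in = jZ_0·tan(βl)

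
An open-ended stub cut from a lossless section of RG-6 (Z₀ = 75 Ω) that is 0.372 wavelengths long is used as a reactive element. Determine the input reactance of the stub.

X_in ≈ 72.2 Ω (inductive)

βl = 2π × 0.372 = 134°
tan(βl) = -1.04
For an open-ended stub, Z_in = −jZ_0·cot(βl) = −jZ_0/tan(βl)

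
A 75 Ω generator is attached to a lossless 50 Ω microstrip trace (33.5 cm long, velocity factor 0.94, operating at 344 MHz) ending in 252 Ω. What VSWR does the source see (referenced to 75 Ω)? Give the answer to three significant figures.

λ = v/f = 0.94·c / 344 MHz = 0.82 m
βl = 2π·l/λ = 2π × 0.409 = 147°
tan(βl) = -0.647
Z_in = Z_0·(Z_L + jZ_0·tanβl)/(Z_0 + jZ_L·tanβl) = 30.8 + j67.9 Ω
Γ_s = (Z_in − Z_s)/(Z_in + Z_s) = (-44.2 + j67.9)/(106 + j67.9), |Γ_s| = 0.645
VSWR = (1 + |Γ_s|)/(1 − |Γ_s|)

VSWR ≈ 4.63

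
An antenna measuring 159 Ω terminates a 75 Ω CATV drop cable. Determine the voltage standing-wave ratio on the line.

For a purely resistive load, VSWR = R_L/Z_0 or Z_0/R_L (whichever > 1) = 159/75

VSWR ≈ 2.12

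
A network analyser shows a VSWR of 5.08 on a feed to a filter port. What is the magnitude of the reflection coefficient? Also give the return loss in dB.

|Γ| ≈ 0.671; return loss ≈ 3.46 dB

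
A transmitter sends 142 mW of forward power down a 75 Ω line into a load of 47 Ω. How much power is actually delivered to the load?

P_delivered ≈ 135 mW

Γ = (47 − 75)/(47 + 75) = -0.23
|Γ|² = 0.0527
P_refl = |Γ|²·P_inc = 7.48 mW, P_del = (1 − |Γ|²)·P_inc = 135 mW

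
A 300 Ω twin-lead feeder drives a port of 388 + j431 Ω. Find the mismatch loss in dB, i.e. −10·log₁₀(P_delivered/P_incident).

Γ = (88 + j431)/(688 + j431), |Γ| = 0.542
|Γ|² = 0.294, so P_del/P_inc = 1 − |Γ|² = 0.706
ML = −10·log₁₀(1 − |Γ|²)

mismatch loss ≈ 1.51 dB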